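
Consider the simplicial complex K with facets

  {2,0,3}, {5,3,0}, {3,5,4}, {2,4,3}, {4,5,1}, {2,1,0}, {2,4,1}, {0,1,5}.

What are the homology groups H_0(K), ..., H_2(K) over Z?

H_0 = Z,  H_1 = 0,  H_2 = Z.

Take the total order 0 < 1 < 2 < 3 < 4 < 5 on the vertex set. Then K (dimension 2) consists of the simplices:

  0-simplices (6): [0], [1], [2], [3], [4], [5]
  1-simplices (12): [0,1], [0,2], [0,3], [0,5], [1,2], [1,4], [1,5], [2,3], [2,4], [3,4], [3,5], [4,5]
  2-simplices (8): [0,1,2], [0,1,5], [0,2,3], [0,3,5], [1,2,4], [1,4,5], [2,3,4], [3,4,5]

giving chain groups C_0 ≅ Z^6, C_1 ≅ Z^12, C_2 ≅ Z^8.

∂_1: C_1 → C_0 is given by ∂[p,q] = [q] − [p].
As a 6×12 matrix over Z this has rank 5, with invariant factors (1,1,1,1,1).

The boundary map ∂_2: C_2 → C_1 acts by ∂[p,q,r] = [q,r] − [p,r] + [p,q]. For instance
  ∂[1,2,4] = [2,4] − [1,4] + [1,2],
  ∂[1,4,5] = [4,5] − [1,5] + [1,4].
As a 12×8 matrix over Z this has rank 7, with invariant factors (1,1,1,1,1,1,1).

Reading off H_k = ker ∂_k / im ∂_{k+1}:

  H_0: rank C_0 − rank ∂_1 = 6 − 5 = 1, and the invariant factors of ∂_1 are all 1, so H_0 ≅ Z.
  H_1: rank ker ∂_1 − rank ∂_2 = (12 − 5) − 7 = 0, and the invariant factors of ∂_2 are all 1, so H_1 ≅ 0.
  H_2: rank ker ∂_2 − rank ∂_3 = (8 − 7) − 0 = 1, and there is no ∂_3, so H_2 ≅ Z.

(K is a triangulation of the 2-sphere S^2.)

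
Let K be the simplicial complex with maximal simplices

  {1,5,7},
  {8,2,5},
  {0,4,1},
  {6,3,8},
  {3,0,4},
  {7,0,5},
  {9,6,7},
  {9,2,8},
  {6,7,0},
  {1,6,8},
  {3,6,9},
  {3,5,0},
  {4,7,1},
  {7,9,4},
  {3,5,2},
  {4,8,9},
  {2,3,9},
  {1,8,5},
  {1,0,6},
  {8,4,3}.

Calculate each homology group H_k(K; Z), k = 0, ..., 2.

H_0 = Z,  H_1 = Z ⊕ Z_2,  H_2 = 0.

Order the vertices as 0 < 1 < 2 < 3 < 4 < 5 < 6 < 7 < 8 < 9. Listing each simplex with vertices in this order, K has dimension 2 with simplices:

  0-simplices (10): [0], [1], [2], [3], [4], [5], [6], [7], [8], [9]
  1-simplices (30): (30 of them)
  2-simplices (20): (20 of them)

so the chain groups are C_0 ≅ Z^10, C_1 ≅ Z^30, C_2 ≅ Z^20.

Boundary ∂_1: C_1 → C_0 sends each edge [p,q] (with p < q) to q − p. For instance
  ∂[0,5] = [5] − [0].
The resulting 10×30 matrix has rank 9, and its Smith normal form has invariant factors (1,1,1,1,1,1,1,1,1).

The boundary map ∂_2: C_2 → C_1 maps a triangle to the signed sum of its edges. For instance
  ∂[4,7,9] = [7,9] − [4,9] + [4,7],
  ∂[0,5,7] = [5,7] − [0,7] + [0,5].
This gives a 30×20 integer matrix of rank 20; reducing to Smith normal form yields diagonal entries (1,1,1,1,1,1,1,1,1,1,1,1,1,1,1,1,1,1,1,2).

Reading off H_k = ker ∂_k / im ∂_{k+1}:

  H_0: rank C_0 − rank ∂_1 = 10 − 9 = 1, and the invariant factors of ∂_1 are all 1, so H_0 ≅ Z.
  H_1: rank ker ∂_1 − rank ∂_2 = (30 − 9) − 20 = 1, and ∂_2 has invariant factor 2 > 1, so H_1 ≅ Z ⊕ Z_2.
  H_2: rank ker ∂_2 − rank ∂_3 = (20 − 20) − 0 = 0, and there is no ∂_3, so H_2 ≅ 0.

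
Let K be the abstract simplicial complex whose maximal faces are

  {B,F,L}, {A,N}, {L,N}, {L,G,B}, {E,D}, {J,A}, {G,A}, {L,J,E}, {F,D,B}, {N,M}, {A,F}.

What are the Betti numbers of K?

b_0 = 1, b_1 = 4, b_2 = 0.

K has 10 vertices, 17 edges, 4 triangles.
rank ∂_0 = 0, rank ∂_1 = 9 ⇒ b_0 = 10 − 0 − 9 = 1; all invariant factors of ∂_1 are 1 so no torsion. So H_0 ≅ Z.
rank ∂_1 = 9, rank ∂_2 = 4 ⇒ b_1 = 17 − 9 − 4 = 4; all invariant factors of ∂_2 are 1 so no torsion. So H_1 ≅ Z^4.
rank ∂_2 = 4, rank ∂_3 = 0 ⇒ b_2 = 4 − 4 − 0 = 0. So H_2 ≅ 0.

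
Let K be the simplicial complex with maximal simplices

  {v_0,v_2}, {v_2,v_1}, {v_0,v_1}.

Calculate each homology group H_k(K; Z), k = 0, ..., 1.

H_0 = Z,  H_1 = Z.

K has 3 vertices, 3 edges.
rank ∂_0 = 0, rank ∂_1 = 2 ⇒ b_0 = 3 − 0 − 2 = 1; all invariant factors of ∂_1 are 1 so no torsion. So H_0 = Z.
rank ∂_1 = 2, rank ∂_2 = 0 ⇒ b_1 = 3 − 2 − 0 = 1. So H_1 = Z.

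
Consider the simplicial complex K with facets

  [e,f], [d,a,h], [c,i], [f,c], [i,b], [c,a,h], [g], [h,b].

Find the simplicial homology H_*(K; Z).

H_0 = Z^2,  H_1 = Z,  H_2 = 0.

Fix the vertex order a < b < c < d < e < f < g < h < i and write every simplex with vertices in increasing order. Then dim K = 2 and the simplices of K are:

  0-simplices (9): a, b, c, d, e, f, g, h, i
  1-simplices (10): ac, ad, ah, bh, bi, cf, ch, ci, dh, ef
  2-simplices (2): ach, adh

so the chain groups are C_0 ≅ Z^9, C_1 ≅ Z^10, C_2 ≅ Z^2.

∂_1: C_1 → C_0 is given by ∂[p,q] = [q] − [p]. For instance
  ∂dh = h − d.
The resulting 9×10 matrix has rank 7, and its Smith normal form has invariant factors (1,1,1,1,1,1,1).

The boundary map ∂_2: C_2 → C_1 sends each 2-simplex [p,q,r] to [q,r] − [p,r] + [p,q]. For instance
  ∂ach = ch − ah + ac,
  ∂adh = dh − ah + ad.
This gives a 10×2 integer matrix of rank 2; reducing to Smith normal form yields diagonal entries (1,1).

Computing H_k = (kernel of ∂_k) / (image of ∂_{k+1}):

  H_0: rank C_0 − rank ∂_1 = 9 − 7 = 2, and the invariant factors of ∂_1 are all 1, so H_0 ≅ Z^2.
  H_1: rank ker ∂_1 − rank ∂_2 = (10 − 7) − 2 = 1, and the invariant factors of ∂_2 are all 1, so H_1 ≅ Z.
  H_2: rank ker ∂_2 − rank ∂_3 = (2 − 2) − 0 = 0, and there is no ∂_3, so H_2 ≅ 0.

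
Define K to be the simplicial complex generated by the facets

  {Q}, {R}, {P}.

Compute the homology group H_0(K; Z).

H_0 ≅ Z^3.

Order the vertices as P < Q < R. Listing each simplex with vertices in this order, K has dimension 0 with simplices:

  0-simplices (3): P, Q, R

Hence C_0 ≅ Z^3.

Now H_k = ker ∂_k / im ∂_{k+1}, so:

  H_0: rank C_0 − rank ∂_1 = 3 − 0 = 3, and there is no ∂_1, so H_0 = Z^3.

(K is a triangulation of a set of 3 points.)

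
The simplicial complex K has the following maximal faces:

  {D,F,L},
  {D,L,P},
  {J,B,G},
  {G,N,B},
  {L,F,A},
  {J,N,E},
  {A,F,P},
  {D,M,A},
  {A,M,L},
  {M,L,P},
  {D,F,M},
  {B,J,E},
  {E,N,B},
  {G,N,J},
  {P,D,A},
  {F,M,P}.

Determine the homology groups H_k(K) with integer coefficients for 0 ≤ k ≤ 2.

H_0 ≅ Z^2,  H_1 ≅ Z/2,  H_2 ≅ Z.

Take the total order A < B < D < E < F < G < J < L < M < N < P on the vertex set. Then K (dimension 2) consists of the simplices:

  0-simplices (11): A, B, D, E, F, G, J, L, M, N, P
  1-simplices (24): AD, AF, AL, AM, AP, BE, BG, BJ, BN, DF, DL, DM, DP, EJ, EN, FL, FM, FP, GJ, GN, JN, LM, LP, MP
  2-simplices (16): ADM, ADP, AFL, AFP, ALM, BEJ, BEN, BGJ, BGN, DFL, DFM, DLP, EJN, FMP, GJN, LMP

giving chain groups C_0 ≅ Z^11, C_1 ≅ Z^24, C_2 ≅ Z^16.

Boundary ∂_1: C_1 → C_0 sends each edge [p,q] (with p < q) to q − p. For instance
  ∂JN = N − J.
The resulting 11×24 matrix has rank 9, and its Smith normal form has invariant factors (1,1,1,1,1,1,1,1,1).

The boundary map ∂_2: C_2 → C_1 acts by ∂[p,q,r] = [q,r] − [p,r] + [p,q]. For instance
  ∂GJN = JN − GN + GJ,
  ∂BGJ = GJ − BJ + BG.
The resulting 24×16 matrix has rank 15, and its Smith normal form has invariant factors (1,1,1,1,1,1,1,1,1,1,1,1,1,1,2).

From H_k ≅ ker(∂_k) / im(∂_{k+1}) we obtain:

  H_0: rank C_0 − rank ∂_1 = 11 − 9 = 2, and the invariant factors of ∂_1 are all 1, so H_0 = Z^2.
  H_1: rank ker ∂_1 − rank ∂_2 = (24 − 9) − 15 = 0, and ∂_2 has invariant factor 2 > 1, so H_1 = Z/2.
  H_2: rank ker ∂_2 − rank ∂_3 = (16 − 15) − 0 = 1, and there is no ∂_3, so H_2 = Z.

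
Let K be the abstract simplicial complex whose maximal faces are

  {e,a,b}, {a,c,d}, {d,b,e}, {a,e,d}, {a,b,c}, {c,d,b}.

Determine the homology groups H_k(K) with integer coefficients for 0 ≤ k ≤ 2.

H_0 ≅ Z,  H_1 = 0,  H_2 ≅ Z.

Order the vertices as a < b < c < d < e. Listing each simplex with vertices in this order, K has dimension 2 with simplices:

  0-simplices (5): a, b, c, d, e
  1-simplices (9): ab, ac, ad, ae, bc, bd, be, cd, de
  2-simplices (6): abc, abe, acd, ade, bcd, bde

Hence C_0 ≅ Z^5, C_1 ≅ Z^9, C_2 ≅ Z^6.

The boundary map ∂_1: C_1 → C_0 maps an edge to its endpoints' difference, ∂[p,q] = q − p.
This gives a 5×9 integer matrix of rank 4; reducing to Smith normal form yields diagonal entries (1,1,1,1).

The boundary map ∂_2: C_2 → C_1 maps a triangle to the signed sum of its edges. For instance
  ∂bde = de − be + bd,
  ∂bcd = cd − bd + bc.
This gives a 9×6 integer matrix of rank 5; reducing to Smith normal form yields diagonal entries (1,1,1,1,1).

From H_k ≅ ker(∂_k) / im(∂_{k+1}) we obtain:

  H_0: rank C_0 − rank ∂_1 = 5 − 4 = 1, and the invariant factors of ∂_1 are all 1, so H_0 = Z.
  H_1: rank ker ∂_1 − rank ∂_2 = (9 − 4) − 5 = 0, and the invariant factors of ∂_2 are all 1, so H_1 = 0.
  H_2: rank ker ∂_2 − rank ∂_3 = (6 − 5) − 0 = 1, and there is no ∂_3, so H_2 = Z.

As a check, the Euler characteristic is 5 − 9 + 6 = 2, which agrees with 1 − 0 + 1 = 2.
(K is a triangulation of the 2-sphere S^2.)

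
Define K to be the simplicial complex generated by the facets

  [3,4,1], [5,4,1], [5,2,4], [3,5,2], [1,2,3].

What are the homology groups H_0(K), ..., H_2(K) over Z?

Fix the vertex order 1 < 2 < 3 < 4 < 5 and write every simplex with vertices in increasing order. Then dim K = 2 and the simplices of K are:

  0-simplices (5): [1], [2], [3], [4], [5]
  1-simplices (10): [1,2], [1,3], [1,4], [1,5], [2,3], [2,4], [2,5], [3,4], [3,5], [4,5]
  2-simplices (5): [1,2,3], [1,3,4], [1,4,5], [2,3,5], [2,4,5]

giving chain groups C_0 ≅ Z^5, C_1 ≅ Z^10, C_2 ≅ Z^5.

The boundary map ∂_1: C_1 → C_0 maps an edge to its endpoints' difference, ∂[p,q] = q − p.
As a 5×10 matrix over Z this has rank 4, with invariant factors (1,1,1,1).

Boundary ∂_2: C_2 → C_1 acts by ∂[p,q,r] = [q,r] − [p,r] + [p,q]. For instance
  ∂[1,3,4] = [3,4] − [1,4] + [1,3],
  ∂[2,4,5] = [4,5] − [2,5] + [2,4].
The 10×5 boundary matrix has rank 5 and Smith normal form diag(1,1,1,1,1).

Computing H_k = (kernel of ∂_k) / (image of ∂_{k+1}):

  H_0: rank C_0 − rank ∂_1 = 5 − 4 = 1, and the invariant factors of ∂_1 are all 1, so H_0 ≅ Z.
  H_1: rank ker ∂_1 − rank ∂_2 = (10 − 4) − 5 = 1, and the invariant factors of ∂_2 are all 1, so H_1 ≅ Z.
  H_2: rank ker ∂_2 − rank ∂_3 = (5 − 5) − 0 = 0, and there is no ∂_3, so H_2 ≅ 0.

As a check, the Euler characteristic is 5 − 10 + 5 = 0, which agrees with 1 − 1 + 0 = 0.

H_0 = Z,  H_1 = Z,  H_2 = 0.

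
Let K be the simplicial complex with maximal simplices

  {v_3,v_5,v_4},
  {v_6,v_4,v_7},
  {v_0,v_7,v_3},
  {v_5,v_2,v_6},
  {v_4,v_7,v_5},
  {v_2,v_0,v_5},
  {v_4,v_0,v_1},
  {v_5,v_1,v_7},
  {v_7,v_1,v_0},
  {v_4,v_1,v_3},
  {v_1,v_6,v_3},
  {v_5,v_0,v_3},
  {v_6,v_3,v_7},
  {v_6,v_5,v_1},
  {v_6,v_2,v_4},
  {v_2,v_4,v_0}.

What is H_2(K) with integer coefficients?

Take the total order v_0 < v_1 < v_2 < v_3 < v_4 < v_5 < v_6 < v_7 on the vertex set. Then K (dimension 2) consists of the simplices:

  0-simplices (8): [v_0], [v_1], [v_2], [v_3], [v_4], [v_5], [v_6], [v_7]
  1-simplices (24): (24 of them)
  2-simplices (16): (16 of them)

giving chain groups C_0 ≅ Z^8, C_1 ≅ Z^24, C_2 ≅ Z^16.

Boundary ∂_1: C_1 → C_0 sends each edge [p,q] (with p < q) to q − p.
The resulting 8×24 matrix has rank 7, and its Smith normal form has invariant factors (1,1,1,1,1,1,1).

The boundary map ∂_2: C_2 → C_1 maps a triangle to the signed sum of its edges. For instance
  ∂[v_0,v_1,v_4] = [v_1,v_4] − [v_0,v_4] + [v_0,v_1],
  ∂[v_4,v_6,v_7] = [v_6,v_7] − [v_4,v_7] + [v_4,v_6].
The resulting 24×16 matrix has rank 15, and its Smith normal form has invariant factors (1,1,1,1,1,1,1,1,1,1,1,1,1,1,1).

Computing H_k = (kernel of ∂_k) / (image of ∂_{k+1}):

  H_2: rank ker ∂_2 − rank ∂_3 = (16 − 15) − 0 = 1, and there is no ∂_3, so H_2 ≅ Z.

H_2 ≅ Z.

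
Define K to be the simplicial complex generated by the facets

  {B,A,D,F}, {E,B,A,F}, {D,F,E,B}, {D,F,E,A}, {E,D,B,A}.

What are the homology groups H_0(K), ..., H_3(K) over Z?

H_0 ≅ Z,  H_1 = 0,  H_2 = 0,  H_3 ≅ Z.

K has 5 vertices, 10 edges, 10 triangles, 5 3-simplices.
rank ∂_0 = 0, rank ∂_1 = 4 ⇒ b_0 = 5 − 0 − 4 = 1; all invariant factors of ∂_1 are 1 so no torsion. So H_0 ≅ Z.
rank ∂_1 = 4, rank ∂_2 = 6 ⇒ b_1 = 10 − 4 − 6 = 0; all invariant factors of ∂_2 are 1 so no torsion. So H_1 ≅ 0.
rank ∂_2 = 6, rank ∂_3 = 4 ⇒ b_2 = 10 − 6 − 4 = 0; all invariant factors of ∂_3 are 1 so no torsion. So H_2 ≅ 0.
rank ∂_3 = 4, rank ∂_4 = 0 ⇒ b_3 = 5 − 4 − 0 = 1. So H_3 ≅ Z.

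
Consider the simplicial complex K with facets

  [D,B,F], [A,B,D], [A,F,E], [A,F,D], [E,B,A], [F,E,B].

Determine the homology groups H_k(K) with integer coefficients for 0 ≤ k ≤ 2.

Order the vertices as A < B < D < E < F. Listing each simplex with vertices in this order, K has dimension 2 with simplices:

  0-simplices (5): A, B, D, E, F
  1-simplices (9): AB, AD, AE, AF, BD, BE, BF, DF, EF
  2-simplices (6): ABD, ABE, ADF, AEF, BDF, BEF

Hence C_0 ≅ Z^5, C_1 ≅ Z^9, C_2 ≅ Z^6.

Boundary ∂_1: C_1 → C_0 sends each edge [p,q] (with p < q) to q − p. For instance
  ∂BF = F − B.
The 5×9 boundary matrix has rank 4 and Smith normal form diag(1,1,1,1).

Boundary ∂_2: C_2 → C_1 maps a triangle to the signed sum of its edges. For instance
  ∂ADF = DF − AF + AD,
  ∂BDF = DF − BF + BD.
The 9×6 boundary matrix has rank 5 and Smith normal form diag(1,1,1,1,1).

Computing H_k = (kernel of ∂_k) / (image of ∂_{k+1}):

  H_0: rank C_0 − rank ∂_1 = 5 − 4 = 1, and the invariant factors of ∂_1 are all 1, so H_0 = Z.
  H_1: rank ker ∂_1 − rank ∂_2 = (9 − 4) − 5 = 0, and the invariant factors of ∂_2 are all 1, so H_1 = 0.
  H_2: rank ker ∂_2 − rank ∂_3 = (6 − 5) − 0 = 1, and there is no ∂_3, so H_2 = Z.

As a check, the Euler characteristic is 5 − 9 + 6 = 2, which agrees with 1 − 0 + 1 = 2.

H_0 = Z,  H_1 = 0,  H_2 = Z.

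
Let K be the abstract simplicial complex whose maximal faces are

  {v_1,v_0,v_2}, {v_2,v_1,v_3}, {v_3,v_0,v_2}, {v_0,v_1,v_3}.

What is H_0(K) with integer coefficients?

K has 4 vertices, 6 edges, 4 triangles.
rank ∂_0 = 0, rank ∂_1 = 3 ⇒ b_0 = 4 − 0 − 3 = 1; all invariant factors of ∂_1 are 1 so no torsion. So H_0 ≅ Z.

H_0 ≅ Z.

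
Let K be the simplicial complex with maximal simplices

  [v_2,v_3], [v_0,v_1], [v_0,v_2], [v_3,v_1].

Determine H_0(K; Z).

H_0 = Z.

Take the total order v_0 < v_1 < v_2 < v_3 on the vertex set. Then K (dimension 1) consists of the simplices:

  0-simplices (4): [v_0], [v_1], [v_2], [v_3]
  1-simplices (4): [v_0,v_1], [v_0,v_2], [v_1,v_3], [v_2,v_3]

giving chain groups C_0 ≅ Z^4, C_1 ≅ Z^4.

∂_1: C_1 → C_0 sends each edge [p,q] (with p < q) to q − p. For instance
  ∂[v_0,v_2] = [v_2] − [v_0].
This gives a 4×4 integer matrix of rank 3; reducing to Smith normal form yields diagonal entries (1,1,1).

From H_k ≅ ker(∂_k) / im(∂_{k+1}) we obtain:

  H_0: rank C_0 − rank ∂_1 = 4 − 3 = 1, and the invariant factors of ∂_1 are all 1, so H_0 = Z.

(K is a triangulation of the circle S^1.)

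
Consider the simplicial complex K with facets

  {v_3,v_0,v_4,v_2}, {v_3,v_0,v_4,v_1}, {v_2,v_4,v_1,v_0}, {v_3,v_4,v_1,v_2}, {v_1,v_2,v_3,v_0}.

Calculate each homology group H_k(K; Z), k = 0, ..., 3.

Order the vertices as v_0 < v_1 < v_2 < v_3 < v_4. Listing each simplex with vertices in this order, K has dimension 3 with simplices:

  0-simplices (5): [v_0], [v_1], [v_2], [v_3], [v_4]
  1-simplices (10): [v_0,v_1], [v_0,v_2], [v_0,v_3], [v_0,v_4], [v_1,v_2], [v_1,v_3], [v_1,v_4], [v_2,v_3], [v_2,v_4], [v_3,v_4]
  2-simplices (10): [v_0,v_1,v_2], [v_0,v_1,v_3], [v_0,v_1,v_4], [v_0,v_2,v_3], [v_0,v_2,v_4], [v_0,v_3,v_4], [v_1,v_2,v_3], [v_1,v_2,v_4], [v_1,v_3,v_4], [v_2,v_3,v_4]
  3-simplices (5): [v_0,v_1,v_2,v_3], [v_0,v_1,v_2,v_4], [v_0,v_1,v_3,v_4], [v_0,v_2,v_3,v_4], [v_1,v_2,v_3,v_4]

Hence C_0 ≅ Z^5, C_1 ≅ Z^10, C_2 ≅ Z^10, C_3 ≅ Z^5.

Boundary ∂_1: C_1 → C_0 is given by ∂[p,q] = [q] − [p].
This gives a 5×10 integer matrix of rank 4; reducing to Smith normal form yields diagonal entries (1,1,1,1).

Boundary ∂_2: C_2 → C_1 sends each 2-simplex [p,q,r] to [q,r] − [p,r] + [p,q]. For instance
  ∂[v_2,v_3,v_4] = [v_3,v_4] − [v_2,v_4] + [v_2,v_3],
  ∂[v_1,v_2,v_4] = [v_2,v_4] − [v_1,v_4] + [v_1,v_2].
As a 10×10 matrix over Z this has rank 6, with invariant factors (1,1,1,1,1,1).

∂_3: C_3 → C_2 sends each 3-simplex σ to the alternating sum Σ_i (−1)^i (σ with its i-th vertex removed). For instance
  ∂[v_1,v_2,v_3,v_4] = [v_2,v_3,v_4] − [v_1,v_3,v_4] + [v_1,v_2,v_4] − [v_1,v_2,v_3],
  ∂[v_0,v_1,v_2,v_3] = [v_1,v_2,v_3] − [v_0,v_2,v_3] + [v_0,v_1,v_3] − [v_0,v_1,v_2].
The 10×5 boundary matrix has rank 4 and Smith normal form diag(1,1,1,1).

Now H_k = ker ∂_k / im ∂_{k+1}, so:

  H_0: rank C_0 − rank ∂_1 = 5 − 4 = 1, and the invariant factors of ∂_1 are all 1, so H_0 ≅ Z.
  H_1: rank ker ∂_1 − rank ∂_2 = (10 − 4) − 6 = 0, and the invariant factors of ∂_2 are all 1, so H_1 ≅ 0.
  H_2: rank ker ∂_2 − rank ∂_3 = (10 − 6) − 4 = 0, and the invariant factors of ∂_3 are all 1, so H_2 ≅ 0.
  H_3: rank ker ∂_3 − rank ∂_4 = (5 − 4) − 0 = 1, and there is no ∂_4, so H_3 ≅ Z.

H_0 = Z,  H_1 = 0,  H_2 = 0,  H_3 = Z.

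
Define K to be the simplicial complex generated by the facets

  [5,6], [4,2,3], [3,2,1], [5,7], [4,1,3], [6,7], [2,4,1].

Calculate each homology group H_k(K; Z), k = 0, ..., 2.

H_0 = Z^2,  H_1 = Z,  H_2 = Z.

Take the total order 1 < 2 < 3 < 4 < 5 < 6 < 7 on the vertex set. Then K (dimension 2) consists of the simplices:

  0-simplices (7): [1], [2], [3], [4], [5], [6], [7]
  1-simplices (9): [1,2], [1,3], [1,4], [2,3], [2,4], [3,4], [5,6], [5,7], [6,7]
  2-simplices (4): [1,2,3], [1,2,4], [1,3,4], [2,3,4]

giving chain groups C_0 ≅ Z^7, C_1 ≅ Z^9, C_2 ≅ Z^4.

The boundary map ∂_1: C_1 → C_0 maps an edge to its endpoints' difference, ∂[p,q] = q − p.
This gives a 7×9 integer matrix of rank 5; reducing to Smith normal form yields diagonal entries (1,1,1,1,1).

Boundary ∂_2: C_2 → C_1 sends each 2-simplex [p,q,r] to [q,r] − [p,r] + [p,q]. For instance
  ∂[1,2,4] = [2,4] − [1,4] + [1,2],
  ∂[2,3,4] = [3,4] − [2,4] + [2,3].
As a 9×4 matrix over Z this has rank 3, with invariant factors (1,1,1).

Computing H_k = (kernel of ∂_k) / (image of ∂_{k+1}):

  H_0: rank C_0 − rank ∂_1 = 7 − 5 = 2, and the invariant factors of ∂_1 are all 1, so H_0 ≅ Z^2.
  H_1: rank ker ∂_1 − rank ∂_2 = (9 − 5) − 3 = 1, and the invariant factors of ∂_2 are all 1, so H_1 ≅ Z.
  H_2: rank ker ∂_2 − rank ∂_3 = (4 − 3) − 0 = 1, and there is no ∂_3, so H_2 ≅ Z.

As a check, the Euler characteristic is 7 − 9 + 4 = 2, which agrees with 2 − 1 + 1 = 2.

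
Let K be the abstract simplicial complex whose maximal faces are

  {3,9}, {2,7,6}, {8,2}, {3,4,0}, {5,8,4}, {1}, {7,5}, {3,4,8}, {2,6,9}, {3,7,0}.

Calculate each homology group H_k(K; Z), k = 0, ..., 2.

Order the vertices as 0 < 1 < 2 < 3 < 4 < 5 < 6 < 7 < 8 < 9. Listing each simplex with vertices in this order, K has dimension 2 with simplices:

  0-simplices (10): [0], [1], [2], [3], [4], [5], [6], [7], [8], [9]
  1-simplices (17): [0,3], [0,4], [0,7], [2,6], [2,7], [2,8], [2,9], [3,4], [3,7], [3,8], [3,9], [4,5], [4,8], [5,7], [5,8], [6,7], [6,9]
  2-simplices (6): [0,3,4], [0,3,7], [2,6,7], [2,6,9], [3,4,8], [4,5,8]

giving chain groups C_0 ≅ Z^10, C_1 ≅ Z^17, C_2 ≅ Z^6.

Boundary ∂_1: C_1 → C_0 is given by ∂[p,q] = [q] − [p]. For instance
  ∂[2,8] = [8] − [2].
This gives a 10×17 integer matrix of rank 8; reducing to Smith normal form yields diagonal entries (1,1,1,1,1,1,1,1).

Boundary ∂_2: C_2 → C_1 maps a triangle to the signed sum of its edges. For instance
  ∂[2,6,9] = [6,9] − [2,9] + [2,6],
  ∂[0,3,4] = [3,4] − [0,4] + [0,3].
The 17×6 boundary matrix has rank 6 and Smith normal form diag(1,1,1,1,1,1).

Reading off H_k = ker ∂_k / im ∂_{k+1}:

  H_0: rank C_0 − rank ∂_1 = 10 − 8 = 2, and the invariant factors of ∂_1 are all 1, so H_0 = Z^2.
  H_1: rank ker ∂_1 − rank ∂_2 = (17 − 8) − 6 = 3, and the invariant factors of ∂_2 are all 1, so H_1 = Z^3.
  H_2: rank ker ∂_2 − rank ∂_3 = (6 − 6) − 0 = 0, and there is no ∂_3, so H_2 = 0.

H_0 ≅ Z^2,  H_1 ≅ Z^3,  H_2 = 0.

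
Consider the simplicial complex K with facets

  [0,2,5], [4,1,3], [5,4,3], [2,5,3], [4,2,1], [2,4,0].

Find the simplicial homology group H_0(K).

We work with the vertex ordering 0 < 1 < 2 < 3 < 4 < 5. The simplices of K, each written with vertices in increasing order, are:

  0-simplices (6): [0], [1], [2], [3], [4], [5]
  1-simplices (12): [0,2], [0,4], [0,5], [1,2], [1,3], [1,4], [2,3], [2,4], [2,5], [3,4], [3,5], [4,5]
  2-simplices (6): [0,2,4], [0,2,5], [1,2,4], [1,3,4], [2,3,5], [3,4,5]

Hence C_0 ≅ Z^6, C_1 ≅ Z^12, C_2 ≅ Z^6.

∂_1: C_1 → C_0 sends each edge [p,q] (with p < q) to q − p.
The resulting 6×12 matrix has rank 5, and its Smith normal form has invariant factors (1,1,1,1,1).

∂_2: C_2 → C_1 sends each 2-simplex [p,q,r] to [q,r] − [p,r] + [p,q]. For instance
  ∂[3,4,5] = [4,5] − [3,5] + [3,4],
  ∂[1,2,4] = [2,4] − [1,4] + [1,2].
As a 12×6 matrix over Z this has rank 6, with invariant factors (1,1,1,1,1,1).

Reading off H_k = ker ∂_k / im ∂_{k+1}:

  H_0: rank C_0 − rank ∂_1 = 6 − 5 = 1, and the invariant factors of ∂_1 are all 1, so H_0 = Z.

H_0 ≅ Z.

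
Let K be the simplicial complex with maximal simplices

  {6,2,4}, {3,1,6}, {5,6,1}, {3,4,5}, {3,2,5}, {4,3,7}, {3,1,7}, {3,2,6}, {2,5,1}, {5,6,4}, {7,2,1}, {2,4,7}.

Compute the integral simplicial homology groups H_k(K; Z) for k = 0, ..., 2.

K has 7 vertices, 18 edges, 12 triangles.
rank ∂_0 = 0, rank ∂_1 = 6 ⇒ b_0 = 7 − 0 − 6 = 1; all invariant factors of ∂_1 are 1 so no torsion. So H_0 = Z.
rank ∂_1 = 6, rank ∂_2 = 12 ⇒ b_1 = 18 − 6 − 12 = 0; ∂_2 has invariant factor(s) [2] giving torsion. So H_1 = Z/2.
rank ∂_2 = 12, rank ∂_3 = 0 ⇒ b_2 = 12 − 12 − 0 = 0. So H_2 = 0.

H_0 ≅ Z,  H_1 ≅ Z/2,  H_2 = 0.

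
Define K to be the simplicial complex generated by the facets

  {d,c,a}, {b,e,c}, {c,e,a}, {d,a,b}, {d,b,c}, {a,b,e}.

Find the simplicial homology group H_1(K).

H_1 = 0.

Fix the vertex order a < b < c < d < e and write every simplex with vertices in increasing order. Then dim K = 2 and the simplices of K are:

  0-simplices (5): a, b, c, d, e
  1-simplices (9): ab, ac, ad, ae, bc, bd, be, cd, ce
  2-simplices (6): abd, abe, acd, ace, bcd, bce

so the chain groups are C_0 ≅ Z^5, C_1 ≅ Z^9, C_2 ≅ Z^6.

Boundary ∂_1: C_1 → C_0 is given by ∂[p,q] = [q] − [p].
The 5×9 boundary matrix has rank 4 and Smith normal form diag(1,1,1,1).

The boundary map ∂_2: C_2 → C_1 maps a triangle to the signed sum of its edges. For instance
  ∂ace = ce − ae + ac,
  ∂abd = bd − ad + ab.
The resulting 9×6 matrix has rank 5, and its Smith normal form has invariant factors (1,1,1,1,1).

Now H_k = ker ∂_k / im ∂_{k+1}, so:

  H_1: rank ker ∂_1 − rank ∂_2 = (9 − 4) − 5 = 0, and the invariant factors of ∂_2 are all 1, so H_1 ≅ 0.

(K is a triangulation of the 2-sphere S^2.)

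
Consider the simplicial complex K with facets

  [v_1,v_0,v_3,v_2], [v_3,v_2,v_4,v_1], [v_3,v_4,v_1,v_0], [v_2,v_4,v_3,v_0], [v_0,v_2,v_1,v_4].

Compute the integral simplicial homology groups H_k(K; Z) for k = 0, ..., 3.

H_0 = Z,  H_1 = 0,  H_2 = 0,  H_3 = Z.

Fix the vertex order v_0 < v_1 < v_2 < v_3 < v_4 and write every simplex with vertices in increasing order. Then dim K = 3 and the simplices of K are:

  0-simplices (5): [v_0], [v_1], [v_2], [v_3], [v_4]
  1-simplices (10): [v_0,v_1], [v_0,v_2], [v_0,v_3], [v_0,v_4], [v_1,v_2], [v_1,v_3], [v_1,v_4], [v_2,v_3], [v_2,v_4], [v_3,v_4]
  2-simplices (10): [v_0,v_1,v_2], [v_0,v_1,v_3], [v_0,v_1,v_4], [v_0,v_2,v_3], [v_0,v_2,v_4], [v_0,v_3,v_4], [v_1,v_2,v_3], [v_1,v_2,v_4], [v_1,v_3,v_4], [v_2,v_3,v_4]
  3-simplices (5): [v_0,v_1,v_2,v_3], [v_0,v_1,v_2,v_4], [v_0,v_1,v_3,v_4], [v_0,v_2,v_3,v_4], [v_1,v_2,v_3,v_4]

giving chain groups C_0 ≅ Z^5, C_1 ≅ Z^10, C_2 ≅ Z^10, C_3 ≅ Z^5.

∂_1: C_1 → C_0 sends each edge [p,q] (with p < q) to q − p.
This gives a 5×10 integer matrix of rank 4; reducing to Smith normal form yields diagonal entries (1,1,1,1).

The boundary map ∂_2: C_2 → C_1 maps a triangle to the signed sum of its edges. For instance
  ∂[v_1,v_3,v_4] = [v_3,v_4] − [v_1,v_4] + [v_1,v_3],
  ∂[v_0,v_1,v_2] = [v_1,v_2] − [v_0,v_2] + [v_0,v_1].
The resulting 10×10 matrix has rank 6, and its Smith normal form has invariant factors (1,1,1,1,1,1).

The boundary map ∂_3: C_3 → C_2 sends each 3-simplex σ to the alternating sum Σ_i (−1)^i (σ with its i-th vertex removed). For instance
  ∂[v_1,v_2,v_3,v_4] = [v_2,v_3,v_4] − [v_1,v_3,v_4] + [v_1,v_2,v_4] − [v_1,v_2,v_3],
  ∂[v_0,v_2,v_3,v_4] = [v_2,v_3,v_4] − [v_0,v_3,v_4] + [v_0,v_2,v_4] − [v_0,v_2,v_3].
As a 10×5 matrix over Z this has rank 4, with invariant factors (1,1,1,1).

Computing H_k = (kernel of ∂_k) / (image of ∂_{k+1}):

  H_0: rank C_0 − rank ∂_1 = 5 − 4 = 1, and the invariant factors of ∂_1 are all 1, so H_0 ≅ Z.
  H_1: rank ker ∂_1 − rank ∂_2 = (10 − 4) − 6 = 0, and the invariant factors of ∂_2 are all 1, so H_1 ≅ 0.
  H_2: rank ker ∂_2 − rank ∂_3 = (10 − 6) − 4 = 0, and the invariant factors of ∂_3 are all 1, so H_2 ≅ 0.
  H_3: rank ker ∂_3 − rank ∂_4 = (5 − 4) − 0 = 1, and there is no ∂_4, so H_3 ≅ Z.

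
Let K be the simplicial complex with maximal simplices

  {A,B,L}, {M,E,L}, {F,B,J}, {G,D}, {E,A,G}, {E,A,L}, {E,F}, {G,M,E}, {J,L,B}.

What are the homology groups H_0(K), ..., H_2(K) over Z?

H_0 = Z,  H_1 = Z,  H_2 = 0.

Take the total order A < B < D < E < F < G < J < L < M on the vertex set. Then K (dimension 2) consists of the simplices:

  0-simplices (9): A, B, D, E, F, G, J, L, M
  1-simplices (16): AB, AE, AG, AL, BF, BJ, BL, DG, EF, EG, EL, EM, FJ, GM, JL, LM
  2-simplices (7): ABL, AEG, AEL, BFJ, BJL, EGM, ELM

so the chain groups are C_0 ≅ Z^9, C_1 ≅ Z^16, C_2 ≅ Z^7.

∂_1: C_1 → C_0 sends each edge [p,q] (with p < q) to q − p. For instance
  ∂LM = M − L.
As a 9×16 matrix over Z this has rank 8, with invariant factors (1,1,1,1,1,1,1,1).

∂_2: C_2 → C_1 sends each 2-simplex [p,q,r] to [q,r] − [p,r] + [p,q]. For instance
  ∂BFJ = FJ − BJ + BF,
  ∂EGM = GM − EM + EG.
The 16×7 boundary matrix has rank 7 and Smith normal form diag(1,1,1,1,1,1,1).

From H_k ≅ ker(∂_k) / im(∂_{k+1}) we obtain:

  H_0: rank C_0 − rank ∂_1 = 9 − 8 = 1, and the invariant factors of ∂_1 are all 1, so H_0 = Z.
  H_1: rank ker ∂_1 − rank ∂_2 = (16 − 8) − 7 = 1, and the invariant factors of ∂_2 are all 1, so H_1 = Z.
  H_2: rank ker ∂_2 − rank ∂_3 = (7 − 7) − 0 = 0, and there is no ∂_3, so H_2 = 0.

As a check, the Euler characteristic is 9 − 16 + 7 = 0, which agrees with 1 − 1 + 0 = 0.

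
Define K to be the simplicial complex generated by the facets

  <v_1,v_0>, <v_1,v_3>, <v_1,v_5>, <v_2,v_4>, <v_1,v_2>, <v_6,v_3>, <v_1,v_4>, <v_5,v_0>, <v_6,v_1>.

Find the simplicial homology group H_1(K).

H_1 = Z^3.

K has 7 vertices, 9 edges.
rank ∂_1 = 6, rank ∂_2 = 0 ⇒ b_1 = 9 − 6 − 0 = 3. So H_1 = Z^3.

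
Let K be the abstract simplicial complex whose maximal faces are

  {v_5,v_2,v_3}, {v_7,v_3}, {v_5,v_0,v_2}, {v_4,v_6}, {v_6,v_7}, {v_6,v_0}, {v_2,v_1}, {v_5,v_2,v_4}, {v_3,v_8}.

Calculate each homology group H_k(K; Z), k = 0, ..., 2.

Order the vertices as v_0 < v_1 < v_2 < v_3 < v_4 < v_5 < v_6 < v_7 < v_8. Listing each simplex with vertices in this order, K has dimension 2 with simplices:

  0-simplices (9): [v_0], [v_1], [v_2], [v_3], [v_4], [v_5], [v_6], [v_7], [v_8]
  1-simplices (13): [v_0,v_2], [v_0,v_5], [v_0,v_6], [v_1,v_2], [v_2,v_3], [v_2,v_4], [v_2,v_5], [v_3,v_5], [v_3,v_7], [v_3,v_8], [v_4,v_5], [v_4,v_6], [v_6,v_7]
  2-simplices (3): [v_0,v_2,v_5], [v_2,v_3,v_5], [v_2,v_4,v_5]

so the chain groups are C_0 ≅ Z^9, C_1 ≅ Z^13, C_2 ≅ Z^3.

∂_1: C_1 → C_0 maps an edge to its endpoints' difference, ∂[p,q] = q − p. For instance
  ∂[v_1,v_2] = [v_2] − [v_1].
As a 9×13 matrix over Z this has rank 8, with invariant factors (1,1,1,1,1,1,1,1).

Boundary ∂_2: C_2 → C_1 sends each 2-simplex [p,q,r] to [q,r] − [p,r] + [p,q]. For instance
  ∂[v_2,v_4,v_5] = [v_4,v_5] − [v_2,v_5] + [v_2,v_4],
  ∂[v_0,v_2,v_5] = [v_2,v_5] − [v_0,v_5] + [v_0,v_2].
As a 13×3 matrix over Z this has rank 3, with invariant factors (1,1,1).

Computing H_k = (kernel of ∂_k) / (image of ∂_{k+1}):

  H_0: rank C_0 − rank ∂_1 = 9 − 8 = 1, and the invariant factors of ∂_1 are all 1, so H_0 ≅ Z.
  H_1: rank ker ∂_1 − rank ∂_2 = (13 − 8) − 3 = 2, and the invariant factors of ∂_2 are all 1, so H_1 ≅ Z^2.
  H_2: rank ker ∂_2 − rank ∂_3 = (3 − 3) − 0 = 0, and there is no ∂_3, so H_2 ≅ 0.

H_0 ≅ Z,  H_1 ≅ Z^2,  H_2 = 0.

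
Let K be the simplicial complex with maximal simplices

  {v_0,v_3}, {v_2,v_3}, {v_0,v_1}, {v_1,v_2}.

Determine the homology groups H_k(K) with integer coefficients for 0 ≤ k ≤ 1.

H_0 ≅ Z,  H_1 ≅ Z.

We work with the vertex ordering v_0 < v_1 < v_2 < v_3. The simplices of K, each written with vertices in increasing order, are:

  0-simplices (4): [v_0], [v_1], [v_2], [v_3]
  1-simplices (4): [v_0,v_1], [v_0,v_3], [v_1,v_2], [v_2,v_3]

Hence C_0 ≅ Z^4, C_1 ≅ Z^4.

Boundary ∂_1: C_1 → C_0 sends each edge [p,q] (with p < q) to q − p.
The 4×4 boundary matrix has rank 3 and Smith normal form diag(1,1,1).

Now H_k = ker ∂_k / im ∂_{k+1}, so:

  H_0: rank C_0 − rank ∂_1 = 4 − 3 = 1, and the invariant factors of ∂_1 are all 1, so H_0 ≅ Z.
  H_1: rank ker ∂_1 − rank ∂_2 = (4 − 3) − 0 = 1, and there is no ∂_2, so H_1 ≅ Z.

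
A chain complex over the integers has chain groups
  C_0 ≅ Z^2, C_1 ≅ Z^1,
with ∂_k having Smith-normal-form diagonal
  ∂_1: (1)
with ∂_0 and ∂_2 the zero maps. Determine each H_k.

H_0: b_0 = 2 − 0 − 1 = 1; torsion from ∂_1 factors > 1: none. So H_0 = Z.
H_1: b_1 = 1 − 1 − 0 = 0; torsion from ∂_2 factors > 1: none. So H_1 = 0.

H_0 = Z,  H_1 = 0.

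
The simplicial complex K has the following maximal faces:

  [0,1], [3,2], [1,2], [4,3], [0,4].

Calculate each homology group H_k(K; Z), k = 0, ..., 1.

Take the total order 0 < 1 < 2 < 3 < 4 on the vertex set. Then K (dimension 1) consists of the simplices:

  0-simplices (5): [0], [1], [2], [3], [4]
  1-simplices (5): [0,1], [0,4], [1,2], [2,3], [3,4]

so the chain groups are C_0 ≅ Z^5, C_1 ≅ Z^5.

∂_1: C_1 → C_0 sends each edge [p,q] (with p < q) to q − p.
As a 5×5 matrix over Z this has rank 4, with invariant factors (1,1,1,1).

From H_k ≅ ker(∂_k) / im(∂_{k+1}) we obtain:

  H_0: rank C_0 − rank ∂_1 = 5 − 4 = 1, and the invariant factors of ∂_1 are all 1, so H_0 = Z.
  H_1: rank ker ∂_1 − rank ∂_2 = (5 − 4) − 0 = 1, and there is no ∂_2, so H_1 = Z.

H_0 ≅ Z,  H_1 ≅ Z.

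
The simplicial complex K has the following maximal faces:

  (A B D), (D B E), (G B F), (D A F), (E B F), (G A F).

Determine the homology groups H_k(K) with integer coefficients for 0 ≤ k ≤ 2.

K has 6 vertices, 12 edges, 6 triangles.
rank ∂_0 = 0, rank ∂_1 = 5 ⇒ b_0 = 6 − 0 − 5 = 1; all invariant factors of ∂_1 are 1 so no torsion. So H_0 ≅ Z.
rank ∂_1 = 5, rank ∂_2 = 6 ⇒ b_1 = 12 − 5 − 6 = 1; all invariant factors of ∂_2 are 1 so no torsion. So H_1 ≅ Z.
rank ∂_2 = 6, rank ∂_3 = 0 ⇒ b_2 = 6 − 6 − 0 = 0. So H_2 ≅ 0.

H_0 = Z,  H_1 = Z,  H_2 = 0.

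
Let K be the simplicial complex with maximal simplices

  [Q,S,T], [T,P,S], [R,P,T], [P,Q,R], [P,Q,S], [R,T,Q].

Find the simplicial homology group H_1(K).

Fix the vertex order P < Q < R < S < T and write every simplex with vertices in increasing order. Then dim K = 2 and the simplices of K are:

  0-simplices (5): P, Q, R, S, T
  1-simplices (9): PQ, PR, PS, PT, QR, QS, QT, RT, ST
  2-simplices (6): PQR, PQS, PRT, PST, QRT, QST

Hence C_0 ≅ Z^5, C_1 ≅ Z^9, C_2 ≅ Z^6.

Boundary ∂_1: C_1 → C_0 sends each edge [p,q] (with p < q) to q − p. For instance
  ∂PR = R − P.
This gives a 5×9 integer matrix of rank 4; reducing to Smith normal form yields diagonal entries (1,1,1,1).

The boundary map ∂_2: C_2 → C_1 acts by ∂[p,q,r] = [q,r] − [p,r] + [p,q]. For instance
  ∂PRT = RT − PT + PR,
  ∂PQR = QR − PR + PQ.
The resulting 9×6 matrix has rank 5, and its Smith normal form has invariant factors (1,1,1,1,1).

Now H_k = ker ∂_k / im ∂_{k+1}, so:

  H_1: rank ker ∂_1 − rank ∂_2 = (9 − 4) − 5 = 0, and the invariant factors of ∂_2 are all 1, so H_1 = 0.

(K is a triangulation of the 2-sphere S^2.)

H_1 ≅ 0.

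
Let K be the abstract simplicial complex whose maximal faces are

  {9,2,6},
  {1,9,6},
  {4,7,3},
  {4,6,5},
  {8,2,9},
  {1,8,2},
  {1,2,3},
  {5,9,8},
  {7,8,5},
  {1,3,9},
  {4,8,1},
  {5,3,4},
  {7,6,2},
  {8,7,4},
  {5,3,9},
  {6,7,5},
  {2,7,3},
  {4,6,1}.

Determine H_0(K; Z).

Order the vertices as 1 < 2 < 3 < 4 < 5 < 6 < 7 < 8 < 9. Listing each simplex with vertices in this order, K has dimension 2 with simplices:

  0-simplices (9): [1], [2], [3], [4], [5], [6], [7], [8], [9]
  1-simplices (27): (27 of them)
  2-simplices (18): [1,2,3], [1,2,8], [1,3,9], [1,4,6], [1,4,8], [1,6,9], [2,3,7], [2,6,7], [2,6,9], [2,8,9], [3,4,5], [3,4,7], [3,5,9], [4,5,6], [4,7,8], [5,6,7], [5,7,8], [5,8,9]

giving chain groups C_0 ≅ Z^9, C_1 ≅ Z^27, C_2 ≅ Z^18.

The boundary map ∂_1: C_1 → C_0 is given by ∂[p,q] = [q] − [p]. For instance
  ∂[2,7] = [7] − [2].
As a 9×27 matrix over Z this has rank 8, with invariant factors (1,1,1,1,1,1,1,1).

∂_2: C_2 → C_1 acts by ∂[p,q,r] = [q,r] − [p,r] + [p,q]. For instance
  ∂[3,4,7] = [4,7] − [3,7] + [3,4],
  ∂[5,6,7] = [6,7] − [5,7] + [5,6].
This gives a 27×18 integer matrix of rank 18; reducing to Smith normal form yields diagonal entries (1,1,1,1,1,1,1,1,1,1,1,1,1,1,1,1,1,2).

Reading off H_k = ker ∂_k / im ∂_{k+1}:

  H_0: rank C_0 − rank ∂_1 = 9 − 8 = 1, and the invariant factors of ∂_1 are all 1, so H_0 ≅ Z.

H_0 ≅ Z.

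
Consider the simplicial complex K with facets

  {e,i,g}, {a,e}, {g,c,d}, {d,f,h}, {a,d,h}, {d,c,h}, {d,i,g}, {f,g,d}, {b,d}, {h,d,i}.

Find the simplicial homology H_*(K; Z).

H_0 = Z,  H_1 = Z,  H_2 = 0.

K has 9 vertices, 17 edges, 8 triangles.
rank ∂_0 = 0, rank ∂_1 = 8 ⇒ b_0 = 9 − 0 − 8 = 1; all invariant factors of ∂_1 are 1 so no torsion. So H_0 ≅ Z.
rank ∂_1 = 8, rank ∂_2 = 8 ⇒ b_1 = 17 − 8 − 8 = 1; all invariant factors of ∂_2 are 1 so no torsion. So H_1 ≅ Z.
rank ∂_2 = 8, rank ∂_3 = 0 ⇒ b_2 = 8 − 8 − 0 = 0. So H_2 ≅ 0.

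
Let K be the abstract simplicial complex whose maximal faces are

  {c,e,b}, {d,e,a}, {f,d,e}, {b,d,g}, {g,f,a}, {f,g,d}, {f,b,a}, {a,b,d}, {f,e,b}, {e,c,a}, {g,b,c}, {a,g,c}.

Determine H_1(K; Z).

H_1 = Z/2.

Take the total order a < b < c < d < e < f < g on the vertex set. Then K (dimension 2) consists of the simplices:

  0-simplices (7): a, b, c, d, e, f, g
  1-simplices (18): ab, ac, ad, ae, af, ag, bc, bd, be, bf, bg, ce, cg, de, df, dg, ef, fg
  2-simplices (12): abd, abf, ace, acg, ade, afg, bce, bcg, bdg, bef, def, dfg

giving chain groups C_0 ≅ Z^7, C_1 ≅ Z^18, C_2 ≅ Z^12.

The boundary map ∂_1: C_1 → C_0 is given by ∂[p,q] = [q] − [p].
This gives a 7×18 integer matrix of rank 6; reducing to Smith normal form yields diagonal entries (1,1,1,1,1,1).

∂_2: C_2 → C_1 acts by ∂[p,q,r] = [q,r] − [p,r] + [p,q]. For instance
  ∂bdg = dg − bg + bd,
  ∂abd = bd − ad + ab.
The resulting 18×12 matrix has rank 12, and its Smith normal form has invariant factors (1,1,1,1,1,1,1,1,1,1,1,2).

Computing H_k = (kernel of ∂_k) / (image of ∂_{k+1}):

  H_1: rank ker ∂_1 − rank ∂_2 = (18 − 6) − 12 = 0, and ∂_2 has invariant factor 2 > 1, so H_1 ≅ Z/2.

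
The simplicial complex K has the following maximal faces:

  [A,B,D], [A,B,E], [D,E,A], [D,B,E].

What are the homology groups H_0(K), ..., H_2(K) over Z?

H_0 = Z,  H_1 = 0,  H_2 = Z.

Take the total order A < B < D < E on the vertex set. Then K (dimension 2) consists of the simplices:

  0-simplices (4): A, B, D, E
  1-simplices (6): AB, AD, AE, BD, BE, DE
  2-simplices (4): ABD, ABE, ADE, BDE

giving chain groups C_0 ≅ Z^4, C_1 ≅ Z^6, C_2 ≅ Z^4.

The boundary map ∂_1: C_1 → C_0 is given by ∂[p,q] = [q] − [p]. For instance
  ∂AE = E − A.
The resulting 4×6 matrix has rank 3, and its Smith normal form has invariant factors (1,1,1).

∂_2: C_2 → C_1 sends each 2-simplex [p,q,r] to [q,r] − [p,r] + [p,q]. For instance
  ∂ABD = BD − AD + AB,
  ∂BDE = DE − BE + BD.
The 6×4 boundary matrix has rank 3 and Smith normal form diag(1,1,1).

Reading off H_k = ker ∂_k / im ∂_{k+1}:

  H_0: rank C_0 − rank ∂_1 = 4 − 3 = 1, and the invariant factors of ∂_1 are all 1, so H_0 = Z.
  H_1: rank ker ∂_1 − rank ∂_2 = (6 − 3) − 3 = 0, and the invariant factors of ∂_2 are all 1, so H_1 = 0.
  H_2: rank ker ∂_2 − rank ∂_3 = (4 − 3) − 0 = 1, and there is no ∂_3, so H_2 = Z.

As a check, the Euler characteristic is 4 − 6 + 4 = 2, which agrees with 1 − 0 + 1 = 2.
(K is a triangulation of the 2-sphere S^2.)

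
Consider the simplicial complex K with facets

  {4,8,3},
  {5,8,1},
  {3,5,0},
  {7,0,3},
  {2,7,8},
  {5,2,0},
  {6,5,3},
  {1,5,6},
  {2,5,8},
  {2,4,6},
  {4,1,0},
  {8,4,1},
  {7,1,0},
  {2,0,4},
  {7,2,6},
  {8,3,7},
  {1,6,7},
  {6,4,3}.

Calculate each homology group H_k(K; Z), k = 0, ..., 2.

Fix the vertex order 0 < 1 < 2 < 3 < 4 < 5 < 6 < 7 < 8 and write every simplex with vertices in increasing order. Then dim K = 2 and the simplices of K are:

  0-simplices (9): [0], [1], [2], [3], [4], [5], [6], [7], [8]
  1-simplices (27): (27 of them)
  2-simplices (18): [0,1,4], [0,1,7], [0,2,4], [0,2,5], [0,3,5], [0,3,7], [1,4,8], [1,5,6], [1,5,8], [1,6,7], [2,4,6], [2,5,8], [2,6,7], [2,7,8], [3,4,6], [3,4,8], [3,5,6], [3,7,8]

giving chain groups C_0 ≅ Z^9, C_1 ≅ Z^27, C_2 ≅ Z^18.

Boundary ∂_1: C_1 → C_0 sends each edge [p,q] (with p < q) to q − p.
The 9×27 boundary matrix has rank 8 and Smith normal form diag(1,1,1,1,1,1,1,1).

Boundary ∂_2: C_2 → C_1 maps a triangle to the signed sum of its edges. For instance
  ∂[0,1,7] = [1,7] − [0,7] + [0,1],
  ∂[3,5,6] = [5,6] − [3,6] + [3,5].
The 27×18 boundary matrix has rank 17 and Smith normal form diag(1,1,1,1,1,1,1,1,1,1,1,1,1,1,1,1,1).

Now H_k = ker ∂_k / im ∂_{k+1}, so:

  H_0: rank C_0 − rank ∂_1 = 9 − 8 = 1, and the invariant factors of ∂_1 are all 1, so H_0 = Z.
  H_1: rank ker ∂_1 − rank ∂_2 = (27 − 8) − 17 = 2, and the invariant factors of ∂_2 are all 1, so H_1 = Z^2.
  H_2: rank ker ∂_2 − rank ∂_3 = (18 − 17) − 0 = 1, and there is no ∂_3, so H_2 = Z.

H_0 = Z,  H_1 = Z^2,  H_2 = Z.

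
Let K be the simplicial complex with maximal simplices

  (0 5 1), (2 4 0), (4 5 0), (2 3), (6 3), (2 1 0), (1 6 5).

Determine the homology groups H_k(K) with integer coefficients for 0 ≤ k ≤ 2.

H_0 ≅ Z,  H_1 ≅ Z,  H_2 = 0.

Fix the vertex order 0 < 1 < 2 < 3 < 4 < 5 < 6 and write every simplex with vertices in increasing order. Then dim K = 2 and the simplices of K are:

  0-simplices (7): [0], [1], [2], [3], [4], [5], [6]
  1-simplices (12): [0,1], [0,2], [0,4], [0,5], [1,2], [1,5], [1,6], [2,3], [2,4], [3,6], [4,5], [5,6]
  2-simplices (5): [0,1,2], [0,1,5], [0,2,4], [0,4,5], [1,5,6]

so the chain groups are C_0 ≅ Z^7, C_1 ≅ Z^12, C_2 ≅ Z^5.

Boundary ∂_1: C_1 → C_0 sends each edge [p,q] (with p < q) to q − p. For instance
  ∂[1,5] = [5] − [1].
As a 7×12 matrix over Z this has rank 6, with invariant factors (1,1,1,1,1,1).

∂_2: C_2 → C_1 sends each 2-simplex [p,q,r] to [q,r] − [p,r] + [p,q]. For instance
  ∂[0,4,5] = [4,5] − [0,5] + [0,4],
  ∂[0,1,2] = [1,2] − [0,2] + [0,1].
This gives a 12×5 integer matrix of rank 5; reducing to Smith normal form yields diagonal entries (1,1,1,1,1).

Computing H_k = (kernel of ∂_k) / (image of ∂_{k+1}):

  H_0: rank C_0 − rank ∂_1 = 7 − 6 = 1, and the invariant factors of ∂_1 are all 1, so H_0 = Z.
  H_1: rank ker ∂_1 − rank ∂_2 = (12 − 6) − 5 = 1, and the invariant factors of ∂_2 are all 1, so H_1 = Z.
  H_2: rank ker ∂_2 − rank ∂_3 = (5 − 5) − 0 = 0, and there is no ∂_3, so H_2 = 0.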